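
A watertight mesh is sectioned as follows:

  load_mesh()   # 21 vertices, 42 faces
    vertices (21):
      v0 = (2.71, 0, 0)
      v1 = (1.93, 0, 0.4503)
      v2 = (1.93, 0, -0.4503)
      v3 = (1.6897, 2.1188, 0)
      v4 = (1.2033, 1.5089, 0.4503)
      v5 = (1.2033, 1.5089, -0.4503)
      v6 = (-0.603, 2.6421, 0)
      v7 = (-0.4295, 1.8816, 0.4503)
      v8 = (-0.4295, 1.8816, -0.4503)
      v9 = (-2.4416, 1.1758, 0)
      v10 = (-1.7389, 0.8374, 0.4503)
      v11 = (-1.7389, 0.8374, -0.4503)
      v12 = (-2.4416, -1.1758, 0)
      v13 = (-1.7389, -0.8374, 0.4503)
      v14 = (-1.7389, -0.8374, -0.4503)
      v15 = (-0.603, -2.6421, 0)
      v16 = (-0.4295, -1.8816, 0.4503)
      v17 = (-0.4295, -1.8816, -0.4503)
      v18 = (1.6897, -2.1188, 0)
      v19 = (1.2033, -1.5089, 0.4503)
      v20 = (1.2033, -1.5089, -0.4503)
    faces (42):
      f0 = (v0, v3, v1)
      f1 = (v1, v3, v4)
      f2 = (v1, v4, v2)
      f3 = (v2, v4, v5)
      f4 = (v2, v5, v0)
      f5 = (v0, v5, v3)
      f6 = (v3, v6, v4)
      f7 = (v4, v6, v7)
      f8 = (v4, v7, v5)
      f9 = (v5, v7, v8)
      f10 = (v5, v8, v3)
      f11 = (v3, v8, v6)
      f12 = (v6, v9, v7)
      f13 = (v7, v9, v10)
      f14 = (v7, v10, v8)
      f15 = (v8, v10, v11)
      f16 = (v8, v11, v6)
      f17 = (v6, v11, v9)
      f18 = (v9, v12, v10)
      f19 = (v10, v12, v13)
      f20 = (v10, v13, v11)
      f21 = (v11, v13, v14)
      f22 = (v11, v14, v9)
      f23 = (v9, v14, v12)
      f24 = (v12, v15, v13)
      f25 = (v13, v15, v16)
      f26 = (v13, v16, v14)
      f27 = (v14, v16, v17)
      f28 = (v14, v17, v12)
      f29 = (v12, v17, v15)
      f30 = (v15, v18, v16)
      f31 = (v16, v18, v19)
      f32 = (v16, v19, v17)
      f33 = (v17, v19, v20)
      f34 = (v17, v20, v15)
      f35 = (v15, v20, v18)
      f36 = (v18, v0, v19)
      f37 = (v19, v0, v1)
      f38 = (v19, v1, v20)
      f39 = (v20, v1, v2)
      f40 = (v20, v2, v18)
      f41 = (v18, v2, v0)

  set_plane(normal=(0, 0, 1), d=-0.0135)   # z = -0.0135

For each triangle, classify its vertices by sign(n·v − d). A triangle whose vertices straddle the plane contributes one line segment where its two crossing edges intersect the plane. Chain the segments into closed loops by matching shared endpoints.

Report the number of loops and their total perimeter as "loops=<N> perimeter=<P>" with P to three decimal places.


Straddling triangles (28 of 42):
  (v1,v4,v2) [++-] → (1.57754, 0.731832, -0.0135)–(1.93, 0, -0.0135)  len=0.8123
  (v2,v4,v5) [-+-] → (1.57754, 0.731832, -0.0135)–(1.2033, 1.5089, -0.0135)  len=0.8625
  (v2,v5,v0) [--+] → (2.66483, 0.0452368, -0.0135)–(2.68662, 0, -0.0135)  len=0.0502
  (v0,v5,v3) [+-+] → (2.66483, 0.0452368, -0.0135)–(1.67512, 2.10052, -0.0135)  len=2.2812
  (v4,v7,v5) [++-] → (0.411376, 1.68966, -0.0135)–(1.2033, 1.5089, -0.0135)  len=0.8123
  (v5,v7,v8) [-+-] → (0.411376, 1.68966, -0.0135)–(-0.4295, 1.8816, -0.0135)  len=0.8625
  (v5,v8,v3) [--+] → (1.62617, 2.11169, -0.0135)–(1.67512, 2.10052, -0.0135)  len=0.0502
  (v3,v8,v6) [+-+] → (1.62617, 2.11169, -0.0135)–(-0.597798, 2.6193, -0.0135)  len=2.2812
  (v7,v10,v8) [++-] → (-1.06457, 1.37515, -0.0135)–(-0.4295, 1.8816, -0.0135)  len=0.8123
  (v8,v10,v11) [-+-] → (-1.06457, 1.37515, -0.0135)–(-1.7389, 0.8374, -0.0135)  len=0.8625
  (v8,v11,v6) [--+] → (-0.637054, 2.588, -0.0135)–(-0.597798, 2.6193, -0.0135)  len=0.0502
  (v6,v11,v9) [+-+] → (-0.637054, 2.588, -0.0135)–(-2.42053, 1.16565, -0.0135)  len=2.2812
  (v10,v13,v11) [++-] → (-1.7389, 0.0251053, -0.0135)–(-1.7389, 0.8374, -0.0135)  len=0.8123
  (v11,v13,v14) [-+-] → (-1.7389, 0.0251053, -0.0135)–(-1.7389, -0.8374, -0.0135)  len=0.8625
  (v11,v14,v9) [--+] → (-2.42053, 1.11544, -0.0135)–(-2.42053, 1.16565, -0.0135)  len=0.0502
  (v9,v14,v12) [+-+] → (-2.42053, 1.11544, -0.0135)–(-2.42053, -1.16565, -0.0135)  len=2.2811
  (v13,v16,v14) [++-] → (-1.10383, -1.34385, -0.0135)–(-1.7389, -0.8374, -0.0135)  len=0.8123
  (v14,v16,v17) [-+-] → (-1.10383, -1.34385, -0.0135)–(-0.4295, -1.8816, -0.0135)  len=0.8625
  (v14,v17,v12) [--+] → (-2.38128, -1.19696, -0.0135)–(-2.42053, -1.16565, -0.0135)  len=0.0502
  (v12,v17,v15) [+-+] → (-2.38128, -1.19696, -0.0135)–(-0.597798, -2.6193, -0.0135)  len=2.2812
  (v16,v19,v17) [++-] → (0.362424, -1.70084, -0.0135)–(-0.4295, -1.8816, -0.0135)  len=0.8123
  (v17,v19,v20) [-+-] → (0.362424, -1.70084, -0.0135)–(1.2033, -1.5089, -0.0135)  len=0.8625
  (v17,v20,v15) [--+] → (-0.548847, -2.60813, -0.0135)–(-0.597798, -2.6193, -0.0135)  len=0.0502
  (v15,v20,v18) [+-+] → (-0.548847, -2.60813, -0.0135)–(1.67512, -2.10052, -0.0135)  len=2.2812
  (v19,v1,v20) [++-] → (1.55576, -0.777068, -0.0135)–(1.2033, -1.5089, -0.0135)  len=0.8123
  (v20,v1,v2) [-+-] → (1.55576, -0.777068, -0.0135)–(1.93, 0, -0.0135)  len=0.8625
  (v20,v2,v18) [--+] → (1.6969, -2.05528, -0.0135)–(1.67512, -2.10052, -0.0135)  len=0.0502
  (v18,v2,v0) [+-+] → (1.6969, -2.05528, -0.0135)–(2.68662, 0, -0.0135)  len=2.2812

Chained into 2 loop(s):
  loop 1: 14 segments, perimeter = 11.7235
  loop 2: 14 segments, perimeter = 16.3196
Total perimeter = 28.043

loops=2 perimeter=28.043


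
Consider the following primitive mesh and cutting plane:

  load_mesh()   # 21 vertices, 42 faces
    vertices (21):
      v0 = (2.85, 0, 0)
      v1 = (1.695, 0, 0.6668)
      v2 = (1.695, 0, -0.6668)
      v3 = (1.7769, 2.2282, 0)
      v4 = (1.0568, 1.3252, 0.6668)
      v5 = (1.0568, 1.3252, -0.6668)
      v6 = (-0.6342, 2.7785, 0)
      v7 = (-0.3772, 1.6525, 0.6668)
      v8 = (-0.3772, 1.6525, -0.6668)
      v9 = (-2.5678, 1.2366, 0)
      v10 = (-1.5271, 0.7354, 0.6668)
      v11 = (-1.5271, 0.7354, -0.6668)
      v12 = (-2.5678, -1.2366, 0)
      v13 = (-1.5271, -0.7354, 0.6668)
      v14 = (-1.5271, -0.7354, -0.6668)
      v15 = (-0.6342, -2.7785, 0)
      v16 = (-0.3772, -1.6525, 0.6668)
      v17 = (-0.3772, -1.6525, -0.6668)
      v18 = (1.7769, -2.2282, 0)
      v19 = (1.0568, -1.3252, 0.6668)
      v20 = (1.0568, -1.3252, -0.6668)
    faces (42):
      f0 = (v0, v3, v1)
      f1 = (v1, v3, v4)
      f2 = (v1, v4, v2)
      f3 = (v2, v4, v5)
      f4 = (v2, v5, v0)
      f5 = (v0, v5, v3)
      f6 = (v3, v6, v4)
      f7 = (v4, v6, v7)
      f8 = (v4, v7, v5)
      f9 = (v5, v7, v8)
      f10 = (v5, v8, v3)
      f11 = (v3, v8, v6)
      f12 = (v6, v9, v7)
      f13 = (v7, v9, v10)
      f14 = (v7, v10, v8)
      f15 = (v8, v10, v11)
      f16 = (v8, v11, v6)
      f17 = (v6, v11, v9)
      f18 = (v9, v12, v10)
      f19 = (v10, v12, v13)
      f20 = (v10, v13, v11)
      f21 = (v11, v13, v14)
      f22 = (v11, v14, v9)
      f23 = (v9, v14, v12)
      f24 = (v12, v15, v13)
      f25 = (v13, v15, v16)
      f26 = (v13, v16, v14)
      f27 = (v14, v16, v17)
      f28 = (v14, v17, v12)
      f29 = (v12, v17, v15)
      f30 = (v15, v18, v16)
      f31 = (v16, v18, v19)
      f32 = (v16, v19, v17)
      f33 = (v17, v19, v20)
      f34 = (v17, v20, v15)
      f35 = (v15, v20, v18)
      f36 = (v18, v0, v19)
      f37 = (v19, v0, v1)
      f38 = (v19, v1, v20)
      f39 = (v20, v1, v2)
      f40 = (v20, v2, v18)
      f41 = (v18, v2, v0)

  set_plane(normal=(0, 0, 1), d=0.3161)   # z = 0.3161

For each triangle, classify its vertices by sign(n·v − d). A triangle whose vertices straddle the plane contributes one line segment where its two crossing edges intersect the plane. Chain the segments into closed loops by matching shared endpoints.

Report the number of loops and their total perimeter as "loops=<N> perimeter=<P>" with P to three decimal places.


Straddling triangles (28 of 42):
  (v0,v3,v1) [--+] → (1.73807, 1.17191, 0.3161)–(2.30247, 0, 0.3161)  len=1.3007
  (v1,v3,v4) [+-+] → (1.73807, 1.17191, 0.3161)–(1.43553, 1.80013, 0.3161)  len=0.6973
  (v1,v4,v2) [++-] → (1.22463, 0.976709, 0.3161)–(1.695, 0, 0.3161)  len=1.0841
  (v2,v4,v5) [-+-] → (1.22463, 0.976709, 0.3161)–(1.0568, 1.3252, 0.3161)  len=0.3868
  (v3,v6,v4) [--+] → (0.167427, 2.08956, 0.3161)–(1.43553, 1.80013, 0.3161)  len=1.3007
  (v4,v6,v7) [+-+] → (0.167427, 2.08956, 0.3161)–(-0.512368, 2.24471, 0.3161)  len=0.6973
  (v4,v7,v5) [++-] → (-9.75705e-05, 1.56643, 0.3161)–(1.0568, 1.3252, 0.3161)  len=1.0841
  (v5,v7,v8) [-+-] → (-9.75705e-05, 1.56643, 0.3161)–(-0.3772, 1.6525, 0.3161)  len=0.3868
  (v6,v9,v7) [--+] → (-1.52933, 1.43376, 0.3161)–(-0.512368, 2.24471, 0.3161)  len=1.3007
  (v7,v9,v10) [+-+] → (-1.52933, 1.43376, 0.3161)–(-2.07445, 0.999004, 0.3161)  len=0.6973
  (v7,v10,v8) [++-] → (-1.22471, 0.976572, 0.3161)–(-0.3772, 1.6525, 0.3161)  len=1.0840
  (v8,v10,v11) [-+-] → (-1.22471, 0.976572, 0.3161)–(-1.5271, 0.7354, 0.3161)  len=0.3868
  (v9,v12,v10) [--+] → (-2.07445, -0.301763, 0.3161)–(-2.07445, 0.999004, 0.3161)  len=1.3008
  (v10,v12,v13) [+-+] → (-2.07445, -0.301763, 0.3161)–(-2.07445, -0.999004, 0.3161)  len=0.6972
  (v10,v13,v11) [++-] → (-1.5271, -0.34862, 0.3161)–(-1.5271, 0.7354, 0.3161)  len=1.0840
  (v11,v13,v14) [-+-] → (-1.5271, -0.34862, 0.3161)–(-1.5271, -0.7354, 0.3161)  len=0.3868
  (v12,v15,v13) [--+] → (-1.05748, -1.80996, 0.3161)–(-2.07445, -0.999004, 0.3161)  len=1.3007
  (v13,v15,v16) [+-+] → (-1.05748, -1.80996, 0.3161)–(-0.512368, -2.24471, 0.3161)  len=0.6973
  (v13,v16,v14) [++-] → (-0.679592, -1.41133, 0.3161)–(-1.5271, -0.7354, 0.3161)  len=1.0840
  (v14,v16,v17) [-+-] → (-0.679592, -1.41133, 0.3161)–(-0.3772, -1.6525, 0.3161)  len=0.3868
  (v15,v18,v16) [--+] → (0.755738, -1.95529, 0.3161)–(-0.512368, -2.24471, 0.3161)  len=1.3007
  (v16,v18,v19) [+-+] → (0.755738, -1.95529, 0.3161)–(1.43553, -1.80013, 0.3161)  len=0.6973
  (v16,v19,v17) [++-] → (0.679698, -1.41127, 0.3161)–(-0.3772, -1.6525, 0.3161)  len=1.0841
  (v17,v19,v20) [-+-] → (0.679698, -1.41127, 0.3161)–(1.0568, -1.3252, 0.3161)  len=0.3868
  (v18,v0,v19) [--+] → (1.99992, -0.628218, 0.3161)–(1.43553, -1.80013, 0.3161)  len=1.3007
  (v19,v0,v1) [+-+] → (1.99992, -0.628218, 0.3161)–(2.30247, 0, 0.3161)  len=0.6973
  (v19,v1,v20) [++-] → (1.52717, -0.348491, 0.3161)–(1.0568, -1.3252, 0.3161)  len=1.0841
  (v20,v1,v2) [-+-] → (1.52717, -0.348491, 0.3161)–(1.695, 0, 0.3161)  len=0.3868

Chained into 2 loop(s):
  loop 1: 14 segments, perimeter = 13.9860
  loop 2: 14 segments, perimeter = 10.2960
Total perimeter = 24.282

loops=2 perimeter=24.282


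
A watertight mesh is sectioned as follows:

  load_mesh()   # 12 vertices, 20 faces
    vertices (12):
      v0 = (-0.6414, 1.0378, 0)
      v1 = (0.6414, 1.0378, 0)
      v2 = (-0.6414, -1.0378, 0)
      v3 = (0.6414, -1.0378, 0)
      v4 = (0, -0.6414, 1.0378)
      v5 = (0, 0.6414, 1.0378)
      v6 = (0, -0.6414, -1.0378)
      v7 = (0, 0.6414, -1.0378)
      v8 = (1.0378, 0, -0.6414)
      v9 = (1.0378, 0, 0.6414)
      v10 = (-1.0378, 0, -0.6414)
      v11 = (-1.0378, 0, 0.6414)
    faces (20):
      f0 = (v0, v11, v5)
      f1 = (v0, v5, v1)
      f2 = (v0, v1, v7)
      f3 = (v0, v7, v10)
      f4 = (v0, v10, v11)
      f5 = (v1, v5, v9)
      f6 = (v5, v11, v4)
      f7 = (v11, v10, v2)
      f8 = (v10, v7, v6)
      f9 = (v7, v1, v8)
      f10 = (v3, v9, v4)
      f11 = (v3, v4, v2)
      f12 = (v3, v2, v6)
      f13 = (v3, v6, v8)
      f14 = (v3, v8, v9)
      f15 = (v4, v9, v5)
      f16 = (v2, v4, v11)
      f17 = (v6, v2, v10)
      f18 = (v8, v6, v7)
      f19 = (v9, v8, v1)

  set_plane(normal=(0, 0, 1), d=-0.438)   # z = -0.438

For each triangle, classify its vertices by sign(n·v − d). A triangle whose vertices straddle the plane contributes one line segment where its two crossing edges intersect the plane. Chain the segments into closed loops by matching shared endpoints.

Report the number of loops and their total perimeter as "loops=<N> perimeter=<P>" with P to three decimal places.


Straddling triangles (10 of 20):
  (v0,v1,v7) [++-] → (0.370699, 0.870501, -0.438)–(-0.370699, 0.870501, -0.438)  len=0.7414
  (v0,v7,v10) [+--] → (-0.370699, 0.870501, -0.438)–(-0.912094, 0.329106, -0.438)  len=0.7656
  (v0,v10,v11) [+-+] → (-0.912094, 0.329106, -0.438)–(-1.0378, 0, -0.438)  len=0.3523
  (v11,v10,v2) [+-+] → (-1.0378, 0, -0.438)–(-0.912094, -0.329106, -0.438)  len=0.3523
  (v7,v1,v8) [-+-] → (0.370699, 0.870501, -0.438)–(0.912094, 0.329106, -0.438)  len=0.7656
  (v3,v2,v6) [++-] → (-0.370699, -0.870501, -0.438)–(0.370699, -0.870501, -0.438)  len=0.7414
  (v3,v6,v8) [+--] → (0.370699, -0.870501, -0.438)–(0.912094, -0.329106, -0.438)  len=0.7656
  (v3,v8,v9) [+-+] → (0.912094, -0.329106, -0.438)–(1.0378, 0, -0.438)  len=0.3523
  (v6,v2,v10) [-+-] → (-0.370699, -0.870501, -0.438)–(-0.912094, -0.329106, -0.438)  len=0.7656
  (v9,v8,v1) [+-+] → (1.0378, 0, -0.438)–(0.912094, 0.329106, -0.438)  len=0.3523

Chained into 1 loop(s):
  loop 1: 10 segments, perimeter = 5.9546
Total perimeter = 5.955

loops=1 perimeter=5.955


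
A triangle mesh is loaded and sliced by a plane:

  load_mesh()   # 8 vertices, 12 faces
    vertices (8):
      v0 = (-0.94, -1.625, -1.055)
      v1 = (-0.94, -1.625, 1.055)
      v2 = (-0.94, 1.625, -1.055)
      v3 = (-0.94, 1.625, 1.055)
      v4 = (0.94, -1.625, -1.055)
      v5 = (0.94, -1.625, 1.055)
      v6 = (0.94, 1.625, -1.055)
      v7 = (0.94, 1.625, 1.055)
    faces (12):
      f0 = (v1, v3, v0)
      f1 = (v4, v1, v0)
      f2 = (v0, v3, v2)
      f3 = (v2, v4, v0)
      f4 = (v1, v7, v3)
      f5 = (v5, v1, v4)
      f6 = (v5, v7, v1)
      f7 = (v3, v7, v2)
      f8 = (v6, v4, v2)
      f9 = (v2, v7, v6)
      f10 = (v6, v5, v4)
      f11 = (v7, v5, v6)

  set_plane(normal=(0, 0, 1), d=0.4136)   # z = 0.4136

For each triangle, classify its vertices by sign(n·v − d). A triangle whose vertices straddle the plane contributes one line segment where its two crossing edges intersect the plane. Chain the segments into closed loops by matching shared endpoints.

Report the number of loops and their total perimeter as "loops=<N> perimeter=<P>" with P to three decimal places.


loops=1 perimeter=10.260

Straddling triangles (8 of 12):
  (v1,v3,v0) [++-] → (-0.94, 0.637062, 0.4136)–(-0.94, -1.625, 0.4136)  len=2.2621
  (v4,v1,v0) [-+-] → (-0.368516, -1.625, 0.4136)–(-0.94, -1.625, 0.4136)  len=0.5715
  (v0,v3,v2) [-+-] → (-0.94, 0.637062, 0.4136)–(-0.94, 1.625, 0.4136)  len=0.9879
  (v5,v1,v4) [++-] → (-0.368516, -1.625, 0.4136)–(0.94, -1.625, 0.4136)  len=1.3085
  (v3,v7,v2) [++-] → (0.368516, 1.625, 0.4136)–(-0.94, 1.625, 0.4136)  len=1.3085
  (v2,v7,v6) [-+-] → (0.368516, 1.625, 0.4136)–(0.94, 1.625, 0.4136)  len=0.5715
  (v6,v5,v4) [-+-] → (0.94, -0.637062, 0.4136)–(0.94, -1.625, 0.4136)  len=0.9879
  (v7,v5,v6) [++-] → (0.94, -0.637062, 0.4136)–(0.94, 1.625, 0.4136)  len=2.2621

Chained into 1 loop(s):
  loop 1: 8 segments, perimeter = 10.2600
Total perimeter = 10.260


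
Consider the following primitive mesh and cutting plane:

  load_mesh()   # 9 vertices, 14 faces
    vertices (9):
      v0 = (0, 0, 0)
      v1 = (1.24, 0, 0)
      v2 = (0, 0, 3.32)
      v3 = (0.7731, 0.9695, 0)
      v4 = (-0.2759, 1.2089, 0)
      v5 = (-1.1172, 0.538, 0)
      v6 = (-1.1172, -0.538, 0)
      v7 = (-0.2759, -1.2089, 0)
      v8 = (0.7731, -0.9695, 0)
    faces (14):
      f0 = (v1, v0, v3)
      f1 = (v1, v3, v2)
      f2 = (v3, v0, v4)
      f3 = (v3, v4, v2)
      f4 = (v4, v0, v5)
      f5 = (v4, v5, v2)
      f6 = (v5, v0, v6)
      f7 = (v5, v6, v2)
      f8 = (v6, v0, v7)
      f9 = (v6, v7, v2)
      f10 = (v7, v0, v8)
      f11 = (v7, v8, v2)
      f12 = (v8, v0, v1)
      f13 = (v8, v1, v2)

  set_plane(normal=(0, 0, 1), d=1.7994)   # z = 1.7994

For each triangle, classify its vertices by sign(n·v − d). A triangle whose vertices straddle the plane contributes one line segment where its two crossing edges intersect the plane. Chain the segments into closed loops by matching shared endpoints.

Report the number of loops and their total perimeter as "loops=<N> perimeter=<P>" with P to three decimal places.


Straddling triangles (7 of 14):
  (v1,v3,v2) [--+] → (0.354089, 0.444043, 1.7994)–(0.567935, 0, 1.7994)  len=0.4929
  (v3,v4,v2) [--+] → (-0.126366, 0.553691, 1.7994)–(0.354089, 0.444043, 1.7994)  len=0.4928
  (v4,v5,v2) [--+] → (-0.511691, 0.24641, 1.7994)–(-0.126366, 0.553691, 1.7994)  len=0.4928
  (v5,v6,v2) [--+] → (-0.511691, -0.24641, 1.7994)–(-0.511691, 0.24641, 1.7994)  len=0.4928
  (v6,v7,v2) [--+] → (-0.126366, -0.553691, 1.7994)–(-0.511691, -0.24641, 1.7994)  len=0.4928
  (v7,v8,v2) [--+] → (0.354089, -0.444043, 1.7994)–(-0.126366, -0.553691, 1.7994)  len=0.4928
  (v8,v1,v2) [--+] → (0.567935, 0, 1.7994)–(0.354089, -0.444043, 1.7994)  len=0.4929

Chained into 1 loop(s):
  loop 1: 7 segments, perimeter = 3.4498
Total perimeter = 3.450

loops=1 perimeter=3.450


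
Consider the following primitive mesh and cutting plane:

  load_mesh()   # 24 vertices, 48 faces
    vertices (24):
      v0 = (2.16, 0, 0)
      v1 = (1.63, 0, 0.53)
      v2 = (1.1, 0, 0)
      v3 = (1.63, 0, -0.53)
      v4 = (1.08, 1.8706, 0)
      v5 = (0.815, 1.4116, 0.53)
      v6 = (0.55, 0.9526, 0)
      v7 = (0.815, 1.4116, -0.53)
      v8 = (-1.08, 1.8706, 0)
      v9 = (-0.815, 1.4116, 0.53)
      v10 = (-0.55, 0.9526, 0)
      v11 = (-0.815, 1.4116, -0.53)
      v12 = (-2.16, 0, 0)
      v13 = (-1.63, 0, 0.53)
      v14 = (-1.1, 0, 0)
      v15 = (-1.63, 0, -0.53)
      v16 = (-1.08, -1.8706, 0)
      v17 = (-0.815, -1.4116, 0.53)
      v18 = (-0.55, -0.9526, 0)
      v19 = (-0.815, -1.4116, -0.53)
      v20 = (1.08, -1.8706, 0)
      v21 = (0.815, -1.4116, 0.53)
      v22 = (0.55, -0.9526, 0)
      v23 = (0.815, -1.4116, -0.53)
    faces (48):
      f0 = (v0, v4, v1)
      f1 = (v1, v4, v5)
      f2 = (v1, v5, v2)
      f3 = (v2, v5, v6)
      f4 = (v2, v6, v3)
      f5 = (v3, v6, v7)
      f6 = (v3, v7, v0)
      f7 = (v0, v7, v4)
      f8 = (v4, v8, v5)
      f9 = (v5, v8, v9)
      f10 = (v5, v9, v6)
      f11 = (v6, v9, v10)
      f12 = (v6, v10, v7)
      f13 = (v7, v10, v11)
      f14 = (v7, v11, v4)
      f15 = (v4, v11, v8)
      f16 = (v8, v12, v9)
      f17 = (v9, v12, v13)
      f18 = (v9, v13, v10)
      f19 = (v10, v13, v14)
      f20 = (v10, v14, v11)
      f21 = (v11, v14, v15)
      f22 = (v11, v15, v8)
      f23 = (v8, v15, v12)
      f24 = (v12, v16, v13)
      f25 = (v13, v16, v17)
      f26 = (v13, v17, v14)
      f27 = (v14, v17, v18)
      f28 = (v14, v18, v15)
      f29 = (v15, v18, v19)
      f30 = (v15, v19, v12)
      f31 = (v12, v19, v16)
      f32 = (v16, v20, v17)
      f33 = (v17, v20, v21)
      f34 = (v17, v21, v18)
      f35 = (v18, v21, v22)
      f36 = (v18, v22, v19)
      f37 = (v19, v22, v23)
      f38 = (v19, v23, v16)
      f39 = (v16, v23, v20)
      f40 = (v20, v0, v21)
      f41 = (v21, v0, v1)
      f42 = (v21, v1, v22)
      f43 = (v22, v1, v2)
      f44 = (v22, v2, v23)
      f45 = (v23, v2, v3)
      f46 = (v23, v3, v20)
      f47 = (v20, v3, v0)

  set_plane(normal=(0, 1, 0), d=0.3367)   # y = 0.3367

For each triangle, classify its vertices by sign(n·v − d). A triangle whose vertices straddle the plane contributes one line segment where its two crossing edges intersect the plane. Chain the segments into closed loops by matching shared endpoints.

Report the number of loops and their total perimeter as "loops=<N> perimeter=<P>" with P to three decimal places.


Straddling triangles (16 of 48):
  (v0,v4,v1) [-+-] → (1.9656, 0.3367, 0)–(1.531, 0.3367, 0.434602)  len=0.6146
  (v1,v4,v5) [-++] → (1.531, 0.3367, 0.434602)–(1.4356, 0.3367, 0.53)  len=0.1349
  (v1,v5,v2) [-+-] → (1.4356, 0.3367, 0.53)–(1.03202, 0.3367, 0.126418)  len=0.5708
  (v2,v5,v6) [-++] → (1.03202, 0.3367, 0.126418)–(0.9056, 0.3367, 0)  len=0.1788
  (v2,v6,v3) [-+-] → (0.9056, 0.3367, 0)–(1.24827, 0.3367, -0.34267)  len=0.4846
  (v3,v6,v7) [-++] → (1.24827, 0.3367, -0.34267)–(1.4356, 0.3367, -0.53)  len=0.2649
  (v3,v7,v0) [-+-] → (1.4356, 0.3367, -0.53)–(1.83919, 0.3367, -0.126418)  len=0.5708
  (v0,v7,v4) [-++] → (1.83919, 0.3367, -0.126418)–(1.9656, 0.3367, 0)  len=0.1788
  (v8,v12,v9) [+-+] → (-1.9656, 0.3367, 0)–(-1.83919, 0.3367, 0.126418)  len=0.1788
  (v9,v12,v13) [+--] → (-1.83919, 0.3367, 0.126418)–(-1.4356, 0.3367, 0.53)  len=0.5708
  (v9,v13,v10) [+-+] → (-1.4356, 0.3367, 0.53)–(-1.24827, 0.3367, 0.34267)  len=0.2649
  (v10,v13,v14) [+--] → (-1.24827, 0.3367, 0.34267)–(-0.9056, 0.3367, 0)  len=0.4846
  (v10,v14,v11) [+-+] → (-0.9056, 0.3367, 0)–(-1.03202, 0.3367, -0.126418)  len=0.1788
  (v11,v14,v15) [+--] → (-1.03202, 0.3367, -0.126418)–(-1.4356, 0.3367, -0.53)  len=0.5708
  (v11,v15,v8) [+-+] → (-1.4356, 0.3367, -0.53)–(-1.531, 0.3367, -0.434602)  len=0.1349
  (v8,v15,v12) [+--] → (-1.531, 0.3367, -0.434602)–(-1.9656, 0.3367, 0)  len=0.6146

Chained into 2 loop(s):
  loop 1: 8 segments, perimeter = 2.9981
  loop 2: 8 segments, perimeter = 2.9981
Total perimeter = 5.996

loops=2 perimeter=5.996


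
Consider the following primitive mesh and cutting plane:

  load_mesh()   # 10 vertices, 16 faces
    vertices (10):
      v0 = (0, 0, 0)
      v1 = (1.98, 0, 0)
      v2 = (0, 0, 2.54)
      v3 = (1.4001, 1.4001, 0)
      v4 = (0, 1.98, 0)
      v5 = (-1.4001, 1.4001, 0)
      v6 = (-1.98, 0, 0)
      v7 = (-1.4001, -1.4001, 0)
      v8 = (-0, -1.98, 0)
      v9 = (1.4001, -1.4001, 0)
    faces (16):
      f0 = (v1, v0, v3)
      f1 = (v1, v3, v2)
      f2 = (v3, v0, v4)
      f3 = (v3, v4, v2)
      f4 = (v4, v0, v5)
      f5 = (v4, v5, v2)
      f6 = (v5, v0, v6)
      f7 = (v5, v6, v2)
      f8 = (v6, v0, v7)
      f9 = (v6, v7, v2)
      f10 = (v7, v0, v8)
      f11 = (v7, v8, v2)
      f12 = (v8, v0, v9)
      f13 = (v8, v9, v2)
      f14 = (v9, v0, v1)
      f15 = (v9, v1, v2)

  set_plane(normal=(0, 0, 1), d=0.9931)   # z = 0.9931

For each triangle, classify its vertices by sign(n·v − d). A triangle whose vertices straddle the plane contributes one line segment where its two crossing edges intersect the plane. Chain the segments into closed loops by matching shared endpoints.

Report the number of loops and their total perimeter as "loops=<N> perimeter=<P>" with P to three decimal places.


loops=1 perimeter=7.383

Straddling triangles (8 of 16):
  (v1,v3,v2) [--+] → (0.852683, 0.852683, 0.9931)–(1.20585, 0, 0.9931)  len=0.9229
  (v3,v4,v2) [--+] → (0, 1.20585, 0.9931)–(0.852683, 0.852683, 0.9931)  len=0.9229
  (v4,v5,v2) [--+] → (-0.852683, 0.852683, 0.9931)–(0, 1.20585, 0.9931)  len=0.9229
  (v5,v6,v2) [--+] → (-1.20585, 0, 0.9931)–(-0.852683, 0.852683, 0.9931)  len=0.9229
  (v6,v7,v2) [--+] → (-0.852683, -0.852683, 0.9931)–(-1.20585, 0, 0.9931)  len=0.9229
  (v7,v8,v2) [--+] → (0, -1.20585, 0.9931)–(-0.852683, -0.852683, 0.9931)  len=0.9229
  (v8,v9,v2) [--+] → (0.852683, -0.852683, 0.9931)–(0, -1.20585, 0.9931)  len=0.9229
  (v9,v1,v2) [--+] → (1.20585, 0, 0.9931)–(0.852683, -0.852683, 0.9931)  len=0.9229

Chained into 1 loop(s):
  loop 1: 8 segments, perimeter = 7.3834
Total perimeter = 7.383


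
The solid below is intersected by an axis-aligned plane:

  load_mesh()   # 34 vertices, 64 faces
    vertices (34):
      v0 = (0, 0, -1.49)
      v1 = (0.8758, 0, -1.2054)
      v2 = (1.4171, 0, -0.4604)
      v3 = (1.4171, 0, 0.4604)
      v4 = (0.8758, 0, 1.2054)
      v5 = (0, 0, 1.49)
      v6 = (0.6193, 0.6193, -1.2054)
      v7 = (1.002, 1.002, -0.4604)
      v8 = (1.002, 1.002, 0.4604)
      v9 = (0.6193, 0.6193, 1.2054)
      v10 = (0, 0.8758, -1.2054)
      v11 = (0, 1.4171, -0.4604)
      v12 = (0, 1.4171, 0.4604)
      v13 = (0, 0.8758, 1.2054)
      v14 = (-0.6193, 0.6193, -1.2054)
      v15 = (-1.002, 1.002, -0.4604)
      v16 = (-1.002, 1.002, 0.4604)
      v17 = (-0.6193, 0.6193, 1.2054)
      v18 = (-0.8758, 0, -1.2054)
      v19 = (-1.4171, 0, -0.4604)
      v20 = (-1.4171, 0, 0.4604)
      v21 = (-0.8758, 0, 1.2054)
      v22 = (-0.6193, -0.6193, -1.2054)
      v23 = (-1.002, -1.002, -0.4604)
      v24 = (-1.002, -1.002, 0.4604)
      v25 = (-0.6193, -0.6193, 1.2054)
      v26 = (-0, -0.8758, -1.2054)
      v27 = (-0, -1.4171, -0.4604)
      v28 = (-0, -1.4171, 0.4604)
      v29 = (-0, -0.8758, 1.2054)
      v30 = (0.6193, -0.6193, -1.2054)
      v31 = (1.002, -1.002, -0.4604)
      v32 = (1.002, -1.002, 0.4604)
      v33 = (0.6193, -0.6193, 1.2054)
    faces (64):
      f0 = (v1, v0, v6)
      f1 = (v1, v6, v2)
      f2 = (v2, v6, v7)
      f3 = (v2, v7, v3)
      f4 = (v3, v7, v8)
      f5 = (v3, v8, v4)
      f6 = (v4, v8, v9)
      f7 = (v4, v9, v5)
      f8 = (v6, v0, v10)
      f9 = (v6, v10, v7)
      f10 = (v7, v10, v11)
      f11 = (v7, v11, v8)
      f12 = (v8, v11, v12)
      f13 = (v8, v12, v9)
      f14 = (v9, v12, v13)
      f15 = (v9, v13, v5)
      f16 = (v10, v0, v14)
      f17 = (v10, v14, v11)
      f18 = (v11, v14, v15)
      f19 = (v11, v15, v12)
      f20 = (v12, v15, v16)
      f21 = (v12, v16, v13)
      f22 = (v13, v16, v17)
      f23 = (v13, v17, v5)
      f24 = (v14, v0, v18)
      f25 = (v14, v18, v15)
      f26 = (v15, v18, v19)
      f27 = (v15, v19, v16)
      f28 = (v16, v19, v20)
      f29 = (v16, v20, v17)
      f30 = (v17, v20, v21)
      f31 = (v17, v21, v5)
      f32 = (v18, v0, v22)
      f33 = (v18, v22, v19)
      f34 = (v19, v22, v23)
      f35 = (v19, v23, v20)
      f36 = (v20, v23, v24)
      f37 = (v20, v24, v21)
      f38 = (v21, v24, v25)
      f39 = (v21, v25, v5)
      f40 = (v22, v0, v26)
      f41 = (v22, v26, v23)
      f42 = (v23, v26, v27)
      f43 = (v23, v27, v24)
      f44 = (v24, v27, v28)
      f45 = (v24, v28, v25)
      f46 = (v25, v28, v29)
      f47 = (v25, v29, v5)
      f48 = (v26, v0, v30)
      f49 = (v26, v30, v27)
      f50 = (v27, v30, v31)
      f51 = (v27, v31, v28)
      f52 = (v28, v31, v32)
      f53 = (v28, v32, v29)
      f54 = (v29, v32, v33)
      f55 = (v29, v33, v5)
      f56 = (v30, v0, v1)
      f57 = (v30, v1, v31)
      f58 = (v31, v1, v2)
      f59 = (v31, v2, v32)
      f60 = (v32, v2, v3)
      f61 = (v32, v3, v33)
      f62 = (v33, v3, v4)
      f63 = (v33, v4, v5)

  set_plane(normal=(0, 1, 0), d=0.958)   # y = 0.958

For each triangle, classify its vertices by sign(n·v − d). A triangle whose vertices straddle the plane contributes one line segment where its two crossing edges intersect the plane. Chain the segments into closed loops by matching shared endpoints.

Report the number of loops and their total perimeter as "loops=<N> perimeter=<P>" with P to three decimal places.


loops=1 perimeter=6.676

Straddling triangles (18 of 64):
  (v2,v6,v7) [--+] → (0.958, 0.958, -0.546055)–(1.02023, 0.958, -0.4604)  len=0.1059
  (v2,v7,v3) [-+-] → (1.02023, 0.958, -0.4604)–(1.02023, 0.958, -0.419966)  len=0.0404
  (v3,v7,v8) [-++] → (1.02023, 0.958, -0.419966)–(1.02023, 0.958, 0.4604)  len=0.8804
  (v3,v8,v4) [-+-] → (1.02023, 0.958, 0.4604)–(0.996458, 0.958, 0.493115)  len=0.0404
  (v4,v8,v9) [-+-] → (0.996458, 0.958, 0.493115)–(0.958, 0.958, 0.546055)  len=0.0654
  (v6,v10,v7) [--+] → (0.65265, 0.958, -0.720146)–(0.958, 0.958, -0.546055)  len=0.3515
  (v7,v10,v11) [+-+] → (0.65265, 0.958, -0.720146)–(0, 0.958, -1.09227)  len=0.7513
  (v8,v12,v9) [++-] → (0.356381, 0.958, 0.889116)–(0.958, 0.958, 0.546055)  len=0.6926
  (v9,v12,v13) [-+-] → (0.356381, 0.958, 0.889116)–(0, 0.958, 1.09227)  len=0.4102
  (v10,v14,v11) [--+] → (-0.356381, 0.958, -0.889116)–(0, 0.958, -1.09227)  len=0.4102
  (v11,v14,v15) [+-+] → (-0.356381, 0.958, -0.889116)–(-0.958, 0.958, -0.546055)  len=0.6926
  (v12,v16,v13) [++-] → (-0.65265, 0.958, 0.720146)–(0, 0.958, 1.09227)  len=0.7513
  (v13,v16,v17) [-+-] → (-0.65265, 0.958, 0.720146)–(-0.958, 0.958, 0.546055)  len=0.3515
  (v14,v18,v15) [--+] → (-0.996458, 0.958, -0.493115)–(-0.958, 0.958, -0.546055)  len=0.0654
  (v15,v18,v19) [+--] → (-0.996458, 0.958, -0.493115)–(-1.02023, 0.958, -0.4604)  len=0.0404
  (v15,v19,v16) [+-+] → (-1.02023, 0.958, -0.4604)–(-1.02023, 0.958, 0.419966)  len=0.8804
  (v16,v19,v20) [+--] → (-1.02023, 0.958, 0.419966)–(-1.02023, 0.958, 0.4604)  len=0.0404
  (v16,v20,v17) [+--] → (-1.02023, 0.958, 0.4604)–(-0.958, 0.958, 0.546055)  len=0.1059

Chained into 1 loop(s):
  loop 1: 18 segments, perimeter = 6.6762
Total perimeter = 6.676


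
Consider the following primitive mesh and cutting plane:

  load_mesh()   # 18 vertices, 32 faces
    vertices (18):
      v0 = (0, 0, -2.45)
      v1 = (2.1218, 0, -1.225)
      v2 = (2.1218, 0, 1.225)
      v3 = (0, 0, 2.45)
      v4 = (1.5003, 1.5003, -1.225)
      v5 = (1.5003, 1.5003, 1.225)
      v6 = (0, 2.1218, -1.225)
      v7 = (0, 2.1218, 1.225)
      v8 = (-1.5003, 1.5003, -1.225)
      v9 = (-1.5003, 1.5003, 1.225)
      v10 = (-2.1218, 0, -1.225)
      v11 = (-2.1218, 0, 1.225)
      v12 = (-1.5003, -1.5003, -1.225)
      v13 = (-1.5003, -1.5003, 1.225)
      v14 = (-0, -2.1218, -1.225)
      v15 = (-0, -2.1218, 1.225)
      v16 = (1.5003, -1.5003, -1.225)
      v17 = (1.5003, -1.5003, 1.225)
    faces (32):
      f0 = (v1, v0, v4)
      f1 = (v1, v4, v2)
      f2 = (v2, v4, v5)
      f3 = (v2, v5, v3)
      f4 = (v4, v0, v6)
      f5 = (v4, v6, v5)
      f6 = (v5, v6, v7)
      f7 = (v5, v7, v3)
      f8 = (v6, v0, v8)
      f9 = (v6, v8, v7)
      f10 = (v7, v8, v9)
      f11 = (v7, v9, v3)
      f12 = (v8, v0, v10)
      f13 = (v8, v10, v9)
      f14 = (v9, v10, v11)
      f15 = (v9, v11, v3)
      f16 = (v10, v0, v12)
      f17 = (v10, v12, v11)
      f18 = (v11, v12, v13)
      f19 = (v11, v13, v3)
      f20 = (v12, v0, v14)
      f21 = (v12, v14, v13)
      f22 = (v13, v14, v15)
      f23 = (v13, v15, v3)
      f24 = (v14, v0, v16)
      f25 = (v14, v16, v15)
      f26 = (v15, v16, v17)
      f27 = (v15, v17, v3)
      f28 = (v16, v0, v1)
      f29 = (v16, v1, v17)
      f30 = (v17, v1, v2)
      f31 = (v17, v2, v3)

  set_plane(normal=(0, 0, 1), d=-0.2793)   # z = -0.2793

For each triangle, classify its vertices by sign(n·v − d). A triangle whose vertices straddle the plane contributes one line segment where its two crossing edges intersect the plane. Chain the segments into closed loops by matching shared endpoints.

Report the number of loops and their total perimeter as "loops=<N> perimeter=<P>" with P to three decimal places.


loops=1 perimeter=12.991

Straddling triangles (16 of 32):
  (v1,v4,v2) [--+] → (1.7402, 0.921184, -0.2793)–(2.1218, 0, -0.2793)  len=0.9971
  (v2,v4,v5) [+-+] → (1.7402, 0.921184, -0.2793)–(1.5003, 1.5003, -0.2793)  len=0.6268
  (v4,v6,v5) [--+] → (0.579116, 1.8819, -0.2793)–(1.5003, 1.5003, -0.2793)  len=0.9971
  (v5,v6,v7) [+-+] → (0.579116, 1.8819, -0.2793)–(0, 2.1218, -0.2793)  len=0.6268
  (v6,v8,v7) [--+] → (-0.921184, 1.7402, -0.2793)–(0, 2.1218, -0.2793)  len=0.9971
  (v7,v8,v9) [+-+] → (-0.921184, 1.7402, -0.2793)–(-1.5003, 1.5003, -0.2793)  len=0.6268
  (v8,v10,v9) [--+] → (-1.8819, 0.579116, -0.2793)–(-1.5003, 1.5003, -0.2793)  len=0.9971
  (v9,v10,v11) [+-+] → (-1.8819, 0.579116, -0.2793)–(-2.1218, 0, -0.2793)  len=0.6268
  (v10,v12,v11) [--+] → (-1.7402, -0.921184, -0.2793)–(-2.1218, 0, -0.2793)  len=0.9971
  (v11,v12,v13) [+-+] → (-1.7402, -0.921184, -0.2793)–(-1.5003, -1.5003, -0.2793)  len=0.6268
  (v12,v14,v13) [--+] → (-0.579116, -1.8819, -0.2793)–(-1.5003, -1.5003, -0.2793)  len=0.9971
  (v13,v14,v15) [+-+] → (-0.579116, -1.8819, -0.2793)–(0, -2.1218, -0.2793)  len=0.6268
  (v14,v16,v15) [--+] → (0.921184, -1.7402, -0.2793)–(0, -2.1218, -0.2793)  len=0.9971
  (v15,v16,v17) [+-+] → (0.921184, -1.7402, -0.2793)–(1.5003, -1.5003, -0.2793)  len=0.6268
  (v16,v1,v17) [--+] → (1.8819, -0.579116, -0.2793)–(1.5003, -1.5003, -0.2793)  len=0.9971
  (v17,v1,v2) [+-+] → (1.8819, -0.579116, -0.2793)–(2.1218, 0, -0.2793)  len=0.6268

Chained into 1 loop(s):
  loop 1: 16 segments, perimeter = 12.9915
Total perimeter = 12.991


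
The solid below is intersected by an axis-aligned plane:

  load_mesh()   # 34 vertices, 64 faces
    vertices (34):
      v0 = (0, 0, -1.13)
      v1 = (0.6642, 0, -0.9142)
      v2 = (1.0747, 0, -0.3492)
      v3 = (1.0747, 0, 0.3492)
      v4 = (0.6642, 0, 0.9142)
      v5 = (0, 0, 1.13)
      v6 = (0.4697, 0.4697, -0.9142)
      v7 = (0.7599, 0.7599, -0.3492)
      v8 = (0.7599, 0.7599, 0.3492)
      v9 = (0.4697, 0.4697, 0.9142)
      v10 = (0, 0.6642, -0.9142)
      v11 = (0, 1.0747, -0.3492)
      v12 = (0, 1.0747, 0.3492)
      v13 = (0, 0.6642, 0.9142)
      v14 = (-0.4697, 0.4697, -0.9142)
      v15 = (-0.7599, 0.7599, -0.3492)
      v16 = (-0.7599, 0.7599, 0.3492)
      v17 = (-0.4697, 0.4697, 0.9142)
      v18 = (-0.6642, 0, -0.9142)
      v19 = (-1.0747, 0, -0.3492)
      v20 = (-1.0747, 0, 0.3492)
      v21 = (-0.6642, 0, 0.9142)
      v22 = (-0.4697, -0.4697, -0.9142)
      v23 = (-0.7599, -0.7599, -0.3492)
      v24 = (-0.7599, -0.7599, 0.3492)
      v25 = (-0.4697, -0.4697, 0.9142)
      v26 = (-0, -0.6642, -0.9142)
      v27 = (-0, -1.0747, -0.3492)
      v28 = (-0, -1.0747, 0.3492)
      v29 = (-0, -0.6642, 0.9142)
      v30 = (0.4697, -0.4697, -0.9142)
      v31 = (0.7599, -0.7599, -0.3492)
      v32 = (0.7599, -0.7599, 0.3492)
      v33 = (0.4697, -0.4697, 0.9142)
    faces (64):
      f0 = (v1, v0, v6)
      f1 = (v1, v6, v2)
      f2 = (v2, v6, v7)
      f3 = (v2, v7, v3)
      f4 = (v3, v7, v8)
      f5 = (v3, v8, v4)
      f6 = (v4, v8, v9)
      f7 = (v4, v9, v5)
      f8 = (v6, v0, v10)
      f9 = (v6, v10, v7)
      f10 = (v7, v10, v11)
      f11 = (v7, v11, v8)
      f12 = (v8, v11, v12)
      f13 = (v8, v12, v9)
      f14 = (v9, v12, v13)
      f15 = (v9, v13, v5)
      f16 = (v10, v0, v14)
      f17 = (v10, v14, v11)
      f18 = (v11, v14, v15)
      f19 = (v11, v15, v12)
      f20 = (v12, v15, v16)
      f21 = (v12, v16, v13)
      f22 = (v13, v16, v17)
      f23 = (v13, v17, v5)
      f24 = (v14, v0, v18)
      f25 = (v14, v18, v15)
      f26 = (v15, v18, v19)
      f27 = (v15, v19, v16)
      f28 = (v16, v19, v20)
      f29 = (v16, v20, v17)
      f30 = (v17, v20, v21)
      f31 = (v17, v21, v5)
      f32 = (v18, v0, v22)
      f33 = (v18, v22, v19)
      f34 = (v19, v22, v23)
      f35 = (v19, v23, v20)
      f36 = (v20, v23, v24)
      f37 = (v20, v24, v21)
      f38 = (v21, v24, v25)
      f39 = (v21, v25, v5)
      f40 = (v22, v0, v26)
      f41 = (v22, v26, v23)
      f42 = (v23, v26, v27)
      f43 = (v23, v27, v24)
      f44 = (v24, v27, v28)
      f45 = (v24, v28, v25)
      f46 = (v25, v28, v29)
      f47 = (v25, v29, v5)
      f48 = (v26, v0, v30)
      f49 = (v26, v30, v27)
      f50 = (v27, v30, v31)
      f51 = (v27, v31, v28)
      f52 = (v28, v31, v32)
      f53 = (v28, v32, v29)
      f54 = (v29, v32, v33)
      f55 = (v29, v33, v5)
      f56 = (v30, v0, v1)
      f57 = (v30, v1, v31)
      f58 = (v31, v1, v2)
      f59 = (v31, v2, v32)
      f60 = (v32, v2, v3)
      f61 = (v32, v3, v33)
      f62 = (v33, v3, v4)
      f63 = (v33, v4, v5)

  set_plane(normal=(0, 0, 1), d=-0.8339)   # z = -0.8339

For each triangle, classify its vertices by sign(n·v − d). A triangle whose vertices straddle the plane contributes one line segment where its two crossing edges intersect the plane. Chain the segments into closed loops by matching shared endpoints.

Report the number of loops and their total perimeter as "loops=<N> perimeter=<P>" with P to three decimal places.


loops=1 perimeter=4.424

Straddling triangles (16 of 64):
  (v1,v6,v2) [--+] → (0.555685, 0.402944, -0.8339)–(0.722542, 0, -0.8339)  len=0.4361
  (v2,v6,v7) [+-+] → (0.555685, 0.402944, -0.8339)–(0.510944, 0.510944, -0.8339)  len=0.1169
  (v6,v10,v7) [--+] → (0.108, 0.677801, -0.8339)–(0.510944, 0.510944, -0.8339)  len=0.4361
  (v7,v10,v11) [+-+] → (0.108, 0.677801, -0.8339)–(0, 0.722542, -0.8339)  len=0.1169
  (v10,v14,v11) [--+] → (-0.402944, 0.555685, -0.8339)–(0, 0.722542, -0.8339)  len=0.4361
  (v11,v14,v15) [+-+] → (-0.402944, 0.555685, -0.8339)–(-0.510944, 0.510944, -0.8339)  len=0.1169
  (v14,v18,v15) [--+] → (-0.677801, 0.108, -0.8339)–(-0.510944, 0.510944, -0.8339)  len=0.4361
  (v15,v18,v19) [+-+] → (-0.677801, 0.108, -0.8339)–(-0.722542, 0, -0.8339)  len=0.1169
  (v18,v22,v19) [--+] → (-0.555685, -0.402944, -0.8339)–(-0.722542, 0, -0.8339)  len=0.4361
  (v19,v22,v23) [+-+] → (-0.555685, -0.402944, -0.8339)–(-0.510944, -0.510944, -0.8339)  len=0.1169
  (v22,v26,v23) [--+] → (-0.108, -0.677801, -0.8339)–(-0.510944, -0.510944, -0.8339)  len=0.4361
  (v23,v26,v27) [+-+] → (-0.108, -0.677801, -0.8339)–(0, -0.722542, -0.8339)  len=0.1169
  (v26,v30,v27) [--+] → (0.402944, -0.555685, -0.8339)–(0, -0.722542, -0.8339)  len=0.4361
  (v27,v30,v31) [+-+] → (0.402944, -0.555685, -0.8339)–(0.510944, -0.510944, -0.8339)  len=0.1169
  (v30,v1,v31) [--+] → (0.677801, -0.108, -0.8339)–(0.510944, -0.510944, -0.8339)  len=0.4361
  (v31,v1,v2) [+-+] → (0.677801, -0.108, -0.8339)–(0.722542, 0, -0.8339)  len=0.1169

Chained into 1 loop(s):
  loop 1: 16 segments, perimeter = 4.4242
Total perimeter = 4.424


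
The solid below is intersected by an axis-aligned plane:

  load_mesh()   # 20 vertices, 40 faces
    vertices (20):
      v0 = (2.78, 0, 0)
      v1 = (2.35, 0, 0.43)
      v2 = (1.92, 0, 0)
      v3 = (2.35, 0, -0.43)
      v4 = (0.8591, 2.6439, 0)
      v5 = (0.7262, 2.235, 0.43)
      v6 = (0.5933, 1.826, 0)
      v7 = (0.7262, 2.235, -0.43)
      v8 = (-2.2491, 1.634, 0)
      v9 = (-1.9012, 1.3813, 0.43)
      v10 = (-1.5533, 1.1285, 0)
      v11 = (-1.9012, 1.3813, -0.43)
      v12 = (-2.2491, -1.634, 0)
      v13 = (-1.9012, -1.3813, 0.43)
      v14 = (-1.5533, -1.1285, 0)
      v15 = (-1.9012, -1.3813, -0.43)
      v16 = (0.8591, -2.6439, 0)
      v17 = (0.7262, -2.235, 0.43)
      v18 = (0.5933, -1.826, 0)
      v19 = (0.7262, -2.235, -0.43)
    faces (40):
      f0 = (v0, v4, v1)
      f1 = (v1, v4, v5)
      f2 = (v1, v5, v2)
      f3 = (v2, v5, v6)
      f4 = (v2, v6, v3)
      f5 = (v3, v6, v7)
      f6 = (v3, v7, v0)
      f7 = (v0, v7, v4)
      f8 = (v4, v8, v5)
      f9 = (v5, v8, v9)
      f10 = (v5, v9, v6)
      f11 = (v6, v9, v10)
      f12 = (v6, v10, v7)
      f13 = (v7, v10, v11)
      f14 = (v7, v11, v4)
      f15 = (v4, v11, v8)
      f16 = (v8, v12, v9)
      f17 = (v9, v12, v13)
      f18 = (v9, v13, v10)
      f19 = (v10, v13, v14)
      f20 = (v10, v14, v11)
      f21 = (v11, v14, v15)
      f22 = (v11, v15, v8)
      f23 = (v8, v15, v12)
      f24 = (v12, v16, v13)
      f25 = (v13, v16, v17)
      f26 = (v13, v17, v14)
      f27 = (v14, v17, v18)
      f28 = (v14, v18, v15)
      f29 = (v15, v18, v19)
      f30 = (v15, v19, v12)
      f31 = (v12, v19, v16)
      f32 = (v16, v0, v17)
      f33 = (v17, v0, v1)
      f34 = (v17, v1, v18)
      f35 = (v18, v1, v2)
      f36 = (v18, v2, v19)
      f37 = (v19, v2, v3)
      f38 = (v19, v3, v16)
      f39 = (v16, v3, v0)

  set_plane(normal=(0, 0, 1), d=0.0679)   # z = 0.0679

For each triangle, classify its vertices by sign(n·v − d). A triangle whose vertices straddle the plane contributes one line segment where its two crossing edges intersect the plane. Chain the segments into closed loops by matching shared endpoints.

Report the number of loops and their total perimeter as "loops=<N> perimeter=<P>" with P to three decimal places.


loops=2 perimeter=27.626

Straddling triangles (20 of 40):
  (v0,v4,v1) [--+] → (1.09452, 2.22641, 0.0679)–(2.7121, 0, 0.0679)  len=2.7520
  (v1,v4,v5) [+-+] → (1.09452, 2.22641, 0.0679)–(0.838114, 2.57933, 0.0679)  len=0.4362
  (v1,v5,v2) [++-] → (1.73149, 0.352922, 0.0679)–(1.9879, 0, 0.0679)  len=0.4362
  (v2,v5,v6) [-+-] → (1.73149, 0.352922, 0.0679)–(0.614286, 1.89058, 0.0679)  len=1.9007
  (v4,v8,v5) [--+] → (-1.77928, 1.7289, 0.0679)–(0.838114, 2.57933, 0.0679)  len=2.7521
  (v5,v8,v9) [+-+] → (-1.77928, 1.7289, 0.0679)–(-2.19416, 1.5941, 0.0679)  len=0.4362
  (v5,v9,v6) [++-] → (0.199401, 1.75578, 0.0679)–(0.614286, 1.89058, 0.0679)  len=0.4362
  (v6,v9,v10) [-+-] → (0.199401, 1.75578, 0.0679)–(-1.60824, 1.16842, 0.0679)  len=1.9007
  (v8,v12,v9) [--+] → (-2.19416, -1.15786, 0.0679)–(-2.19416, 1.5941, 0.0679)  len=2.7520
  (v9,v12,v13) [+-+] → (-2.19416, -1.15786, 0.0679)–(-2.19416, -1.5941, 0.0679)  len=0.4362
  (v9,v13,v10) [++-] → (-1.60824, 0.732185, 0.0679)–(-1.60824, 1.16842, 0.0679)  len=0.4362
  (v10,v13,v14) [-+-] → (-1.60824, 0.732185, 0.0679)–(-1.60824, -1.16842, 0.0679)  len=1.9006
  (v12,v16,v13) [--+] → (0.423229, -2.44453, 0.0679)–(-2.19416, -1.5941, 0.0679)  len=2.7521
  (v13,v16,v17) [+-+] → (0.423229, -2.44453, 0.0679)–(0.838114, -2.57933, 0.0679)  len=0.4362
  (v13,v17,v14) [++-] → (-1.19335, -1.30322, 0.0679)–(-1.60824, -1.16842, 0.0679)  len=0.4362
  (v14,v17,v18) [-+-] → (-1.19335, -1.30322, 0.0679)–(0.614286, -1.89058, 0.0679)  len=1.9007
  (v16,v0,v17) [--+] → (2.45569, -0.352922, 0.0679)–(0.838114, -2.57933, 0.0679)  len=2.7520
  (v17,v0,v1) [+-+] → (2.45569, -0.352922, 0.0679)–(2.7121, 0, 0.0679)  len=0.4362
  (v17,v1,v18) [++-] → (0.870695, -1.53766, 0.0679)–(0.614286, -1.89058, 0.0679)  len=0.4362
  (v18,v1,v2) [-+-] → (0.870695, -1.53766, 0.0679)–(1.9879, 0, 0.0679)  len=1.9007

Chained into 2 loop(s):
  loop 1: 10 segments, perimeter = 15.9413
  loop 2: 10 segments, perimeter = 11.6845
Total perimeter = 27.626
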